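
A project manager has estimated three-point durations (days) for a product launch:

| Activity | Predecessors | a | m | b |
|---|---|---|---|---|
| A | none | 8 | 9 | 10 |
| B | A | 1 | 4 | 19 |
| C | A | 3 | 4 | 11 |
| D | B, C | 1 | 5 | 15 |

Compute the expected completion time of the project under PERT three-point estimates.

21 days

te_A = (8 + 4·9 + 10)/6 = 54/6 = 9
te_B = (1 + 4·4 + 19)/6 = 36/6 = 6
te_C = (3 + 4·4 + 11)/6 = 30/6 = 5
te_D = (1 + 4·5 + 15)/6 = 36/6 = 6

Forward pass:
ES_A = 0; EF_A = 9
ES_B = 9; EF_B = 9+6 = 15
ES_C = 9; EF_C = 9+5 = 14
ES_D = max(EF_B=15, EF_C=14) = 15; EF_D = 15+6 = 21
Expected project duration μ = 21 days. Critical path: A → B → D.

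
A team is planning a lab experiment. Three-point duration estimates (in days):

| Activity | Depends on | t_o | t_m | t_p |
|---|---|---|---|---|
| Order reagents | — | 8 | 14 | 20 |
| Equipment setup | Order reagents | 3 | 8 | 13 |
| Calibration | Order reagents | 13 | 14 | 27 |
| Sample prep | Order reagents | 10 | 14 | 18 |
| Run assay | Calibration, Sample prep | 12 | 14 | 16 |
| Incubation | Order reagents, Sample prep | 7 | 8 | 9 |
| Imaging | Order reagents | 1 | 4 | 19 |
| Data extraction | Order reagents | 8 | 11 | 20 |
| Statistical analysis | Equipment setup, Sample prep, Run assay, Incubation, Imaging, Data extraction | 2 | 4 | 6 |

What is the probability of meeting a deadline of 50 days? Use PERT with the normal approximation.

0.733

te_Order reagents = (8 + 4·14 + 20)/6 = 84/6 = 14; σ²_Order reagents = ((20−8)/6)² = 4.000
te_Equipment setup = (3 + 4·8 + 13)/6 = 48/6 = 8; σ²_Equipment setup = ((13−3)/6)² = 2.778
te_Calibration = (13 + 4·14 + 27)/6 = 96/6 = 16; σ²_Calibration = ((27−13)/6)² = 5.444
te_Sample prep = (10 + 4·14 + 18)/6 = 84/6 = 14; σ²_Sample prep = ((18−10)/6)² = 1.778
te_Run assay = (12 + 4·14 + 16)/6 = 84/6 = 14; σ²_Run assay = ((16−12)/6)² = 0.444
te_Incubation = (7 + 4·8 + 9)/6 = 48/6 = 8; σ²_Incubation = ((9−7)/6)² = 0.111
te_Imaging = (1 + 4·4 + 19)/6 = 36/6 = 6; σ²_Imaging = ((19−1)/6)² = 9.000
te_Data extraction = (8 + 4·11 + 20)/6 = 72/6 = 12; σ²_Data extraction = ((20−8)/6)² = 4.000
te_Statistical analysis = (2 + 4·4 + 6)/6 = 24/6 = 4; σ²_Statistical analysis = ((6−2)/6)² = 0.444

Forward pass:
ES_Order reagents = 0; EF_Order reagents = 14
ES_Equipment setup = 14; EF_Equipment setup = 14+8 = 22
ES_Calibration = 14; EF_Calibration = 14+16 = 30
ES_Sample prep = 14; EF_Sample prep = 14+14 = 28
ES_Run assay = max(EF_Calibration=30, EF_Sample prep=28) = 30; EF_Run assay = 30+14 = 44
ES_Incubation = max(EF_Order reagents=14, EF_Sample prep=28) = 28; EF_Incubation = 28+8 = 36
ES_Imaging = 14; EF_Imaging = 14+6 = 20
ES_Data extraction = 14; EF_Data extraction = 14+12 = 26
ES_Statistical analysis = max(EF_Equipment setup=22, EF_Sample prep=28, EF_Run assay=44, EF_Incubation=36, EF_Imaging=20, EF_Data extraction=26) = 44; EF_Statistical analysis = 44+4 = 48
Expected project duration μ = 48 days. Critical path: Order reagents → Calibration → Run assay → Statistical analysis.

Variance along critical path = 4.000 + 5.444 + 0.444 + 0.444 = 10.333; σ = √10.333 = 3.215 days.
Z = (50 − 48) / 3.215 = 0.622
P(T ≤ 50) = Φ(0.622) ≈ 0.733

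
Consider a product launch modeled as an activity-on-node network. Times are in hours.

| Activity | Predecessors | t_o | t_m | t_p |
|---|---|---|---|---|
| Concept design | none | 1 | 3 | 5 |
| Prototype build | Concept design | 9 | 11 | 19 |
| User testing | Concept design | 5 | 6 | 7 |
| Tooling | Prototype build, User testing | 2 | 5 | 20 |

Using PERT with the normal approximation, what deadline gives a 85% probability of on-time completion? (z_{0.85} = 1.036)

te_Concept design = (1 + 4·3 + 5)/6 = 18/6 = 3; σ²_Concept design = ((5−1)/6)² = 0.444
te_Prototype build = (9 + 4·11 + 19)/6 = 72/6 = 12; σ²_Prototype build = ((19−9)/6)² = 2.778
te_User testing = (5 + 4·6 + 7)/6 = 36/6 = 6; σ²_User testing = ((7−5)/6)² = 0.111
te_Tooling = (2 + 4·5 + 20)/6 = 42/6 = 7; σ²_Tooling = ((20−2)/6)² = 9.000

Forward pass:
ES_Concept design = 0; EF_Concept design = 3
ES_Prototype build = 3; EF_Prototype build = 3+12 = 15
ES_User testing = 3; EF_User testing = 3+6 = 9
ES_Tooling = max(EF_Prototype build=15, EF_User testing=9) = 15; EF_Tooling = 15+7 = 22
Expected project duration μ = 22 hours. Critical path: Concept design → Prototype build → Tooling.

Variance along critical path = 0.444 + 2.778 + 9.000 = 12.222; σ = 3.496 hours.
D = μ + z·σ = 22 + 1.036·3.496 = 25.6 hours

25.6 hours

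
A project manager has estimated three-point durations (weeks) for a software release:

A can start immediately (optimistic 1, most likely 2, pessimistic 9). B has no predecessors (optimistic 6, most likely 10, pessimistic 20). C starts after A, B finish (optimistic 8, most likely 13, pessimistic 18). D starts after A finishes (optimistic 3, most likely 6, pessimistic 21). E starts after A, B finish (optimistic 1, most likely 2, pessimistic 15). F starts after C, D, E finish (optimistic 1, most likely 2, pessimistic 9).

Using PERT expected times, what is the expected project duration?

te_A = (1 + 4·2 + 9)/6 = 18/6 = 3
te_B = (6 + 4·10 + 20)/6 = 66/6 = 11
te_C = (8 + 4·13 + 18)/6 = 78/6 = 13
te_D = (3 + 4·6 + 21)/6 = 48/6 = 8
te_E = (1 + 4·2 + 15)/6 = 24/6 = 4
te_F = (1 + 4·2 + 9)/6 = 18/6 = 3

Forward pass:
ES_A = 0; EF_A = 3
ES_B = 0; EF_B = 11
ES_C = max(EF_A=3, EF_B=11) = 11; EF_C = 11+13 = 24
ES_D = 3; EF_D = 3+8 = 11
ES_E = max(EF_A=3, EF_B=11) = 11; EF_E = 11+4 = 15
ES_F = max(EF_C=24, EF_D=11, EF_E=15) = 24; EF_F = 24+3 = 27
Expected project duration μ = 27 weeks. Critical path: B → C → F.

27 weeks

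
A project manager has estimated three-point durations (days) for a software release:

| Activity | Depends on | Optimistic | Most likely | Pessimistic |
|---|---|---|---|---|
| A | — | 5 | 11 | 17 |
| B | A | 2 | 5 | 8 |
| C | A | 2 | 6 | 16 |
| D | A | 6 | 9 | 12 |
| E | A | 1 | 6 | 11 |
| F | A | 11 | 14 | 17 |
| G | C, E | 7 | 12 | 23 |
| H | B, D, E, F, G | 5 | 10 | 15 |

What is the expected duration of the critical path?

te_A = (5 + 4·11 + 17)/6 = 66/6 = 11
te_B = (2 + 4·5 + 8)/6 = 30/6 = 5
te_C = (2 + 4·6 + 16)/6 = 42/6 = 7
te_D = (6 + 4·9 + 12)/6 = 54/6 = 9
te_E = (1 + 4·6 + 11)/6 = 36/6 = 6
te_F = (11 + 4·14 + 17)/6 = 84/6 = 14
te_G = (7 + 4·12 + 23)/6 = 78/6 = 13
te_H = (5 + 4·10 + 15)/6 = 60/6 = 10

Forward pass:
ES_A = 0; EF_A = 11
ES_B = 11; EF_B = 11+5 = 16
ES_C = 11; EF_C = 11+7 = 18
ES_D = 11; EF_D = 11+9 = 20
ES_E = 11; EF_E = 11+6 = 17
ES_F = 11; EF_F = 11+14 = 25
ES_G = max(EF_C=18, EF_E=17) = 18; EF_G = 18+13 = 31
ES_H = max(EF_B=16, EF_D=20, EF_E=17, EF_F=25, EF_G=31) = 31; EF_H = 31+10 = 41
Expected project duration μ = 41 days. Critical path: A → C → G → H.

41 days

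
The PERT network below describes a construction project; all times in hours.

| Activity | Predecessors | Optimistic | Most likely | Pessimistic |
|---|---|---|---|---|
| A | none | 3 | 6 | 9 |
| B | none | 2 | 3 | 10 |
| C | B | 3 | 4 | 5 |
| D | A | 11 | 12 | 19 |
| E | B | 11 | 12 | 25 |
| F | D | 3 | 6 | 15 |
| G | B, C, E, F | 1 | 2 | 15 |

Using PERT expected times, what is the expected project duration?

30 hours

te_A = (3 + 4·6 + 9)/6 = 36/6 = 6
te_B = (2 + 4·3 + 10)/6 = 24/6 = 4
te_C = (3 + 4·4 + 5)/6 = 24/6 = 4
te_D = (11 + 4·12 + 19)/6 = 78/6 = 13
te_E = (11 + 4·12 + 25)/6 = 84/6 = 14
te_F = (3 + 4·6 + 15)/6 = 42/6 = 7
te_G = (1 + 4·2 + 15)/6 = 24/6 = 4

Forward pass:
ES_A = 0; EF_A = 6
ES_B = 0; EF_B = 4
ES_C = 4; EF_C = 4+4 = 8
ES_D = 6; EF_D = 6+13 = 19
ES_E = 4; EF_E = 4+14 = 18
ES_F = 19; EF_F = 19+7 = 26
ES_G = max(EF_B=4, EF_C=8, EF_E=18, EF_F=26) = 26; EF_G = 26+4 = 30
Expected project duration μ = 30 hours. Critical path: A → D → F → G.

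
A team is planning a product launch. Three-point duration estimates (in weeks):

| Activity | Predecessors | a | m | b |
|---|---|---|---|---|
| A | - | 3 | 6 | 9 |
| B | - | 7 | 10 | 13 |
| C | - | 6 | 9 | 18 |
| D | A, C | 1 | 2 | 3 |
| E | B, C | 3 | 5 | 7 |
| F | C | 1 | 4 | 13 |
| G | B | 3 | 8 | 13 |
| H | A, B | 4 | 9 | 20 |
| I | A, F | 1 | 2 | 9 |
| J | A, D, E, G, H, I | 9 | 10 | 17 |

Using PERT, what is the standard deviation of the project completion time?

te_A = (3 + 4·6 + 9)/6 = 36/6 = 6; σ²_A = ((9−3)/6)² = 1.000
te_B = (7 + 4·10 + 13)/6 = 60/6 = 10; σ²_B = ((13−7)/6)² = 1.000
te_C = (6 + 4·9 + 18)/6 = 60/6 = 10; σ²_C = ((18−6)/6)² = 4.000
te_D = (1 + 4·2 + 3)/6 = 12/6 = 2; σ²_D = ((3−1)/6)² = 0.111
te_E = (3 + 4·5 + 7)/6 = 30/6 = 5; σ²_E = ((7−3)/6)² = 0.444
te_F = (1 + 4·4 + 13)/6 = 30/6 = 5; σ²_F = ((13−1)/6)² = 4.000
te_G = (3 + 4·8 + 13)/6 = 48/6 = 8; σ²_G = ((13−3)/6)² = 2.778
te_H = (4 + 4·9 + 20)/6 = 60/6 = 10; σ²_H = ((20−4)/6)² = 7.111
te_I = (1 + 4·2 + 9)/6 = 18/6 = 3; σ²_I = ((9−1)/6)² = 1.778
te_J = (9 + 4·10 + 17)/6 = 66/6 = 11; σ²_J = ((17−9)/6)² = 1.778

Forward pass:
ES_A = 0; EF_A = 6
ES_B = 0; EF_B = 10
ES_C = 0; EF_C = 10
ES_D = max(EF_A=6, EF_C=10) = 10; EF_D = 10+2 = 12
ES_E = max(EF_B=10, EF_C=10) = 10; EF_E = 10+5 = 15
ES_F = 10; EF_F = 10+5 = 15
ES_G = 10; EF_G = 10+8 = 18
ES_H = max(EF_A=6, EF_B=10) = 10; EF_H = 10+10 = 20
ES_I = max(EF_A=6, EF_F=15) = 15; EF_I = 15+3 = 18
ES_J = max(EF_A=6, EF_D=12, EF_E=15, EF_G=18, EF_H=20, EF_I=18) = 20; EF_J = 20+11 = 31
Expected project duration μ = 31 weeks. Critical path: B → H → J.

Variance along critical path = 1.000 + 7.111 + 1.778 = 9.889
σ = √9.889 = 3.145 weeks

3.14 weeks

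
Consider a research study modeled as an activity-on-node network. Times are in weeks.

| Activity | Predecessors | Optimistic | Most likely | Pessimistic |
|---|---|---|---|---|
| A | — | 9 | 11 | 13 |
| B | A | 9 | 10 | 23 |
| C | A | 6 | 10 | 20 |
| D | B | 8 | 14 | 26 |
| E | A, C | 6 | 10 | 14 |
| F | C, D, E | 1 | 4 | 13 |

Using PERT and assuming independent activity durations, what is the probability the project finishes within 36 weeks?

te_A = (9 + 4·11 + 13)/6 = 66/6 = 11; σ²_A = ((13−9)/6)² = 0.444
te_B = (9 + 4·10 + 23)/6 = 72/6 = 12; σ²_B = ((23−9)/6)² = 5.444
te_C = (6 + 4·10 + 20)/6 = 66/6 = 11; σ²_C = ((20−6)/6)² = 5.444
te_D = (8 + 4·14 + 26)/6 = 90/6 = 15; σ²_D = ((26−8)/6)² = 9.000
te_E = (6 + 4·10 + 14)/6 = 60/6 = 10; σ²_E = ((14−6)/6)² = 1.778
te_F = (1 + 4·4 + 13)/6 = 30/6 = 5; σ²_F = ((13−1)/6)² = 4.000

Forward pass:
ES_A = 0; EF_A = 11
ES_B = 11; EF_B = 11+12 = 23
ES_C = 11; EF_C = 11+11 = 22
ES_D = 23; EF_D = 23+15 = 38
ES_E = max(EF_A=11, EF_C=22) = 22; EF_E = 22+10 = 32
ES_F = max(EF_C=22, EF_D=38, EF_E=32) = 38; EF_F = 38+5 = 43
Expected project duration μ = 43 weeks. Critical path: A → B → D → F.

Variance along critical path = 0.444 + 5.444 + 9.000 + 4.000 = 18.889; σ = √18.889 = 4.346 weeks.
Z = (36 − 43) / 4.346 = -1.611
P(T ≤ 36) = Φ(-1.611) ≈ 0.054

0.054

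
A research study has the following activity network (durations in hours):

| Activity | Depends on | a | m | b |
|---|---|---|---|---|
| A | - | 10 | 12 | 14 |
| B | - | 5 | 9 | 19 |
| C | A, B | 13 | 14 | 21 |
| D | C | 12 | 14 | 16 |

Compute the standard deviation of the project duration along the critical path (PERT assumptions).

te_A = (10 + 4·12 + 14)/6 = 72/6 = 12; σ²_A = ((14−10)/6)² = 0.444
te_B = (5 + 4·9 + 19)/6 = 60/6 = 10; σ²_B = ((19−5)/6)² = 5.444
te_C = (13 + 4·14 + 21)/6 = 90/6 = 15; σ²_C = ((21−13)/6)² = 1.778
te_D = (12 + 4·14 + 16)/6 = 84/6 = 14; σ²_D = ((16−12)/6)² = 0.444

Forward pass:
ES_A = 0; EF_A = 12
ES_B = 0; EF_B = 10
ES_C = max(EF_A=12, EF_B=10) = 12; EF_C = 12+15 = 27
ES_D = 27; EF_D = 27+14 = 41
Expected project duration μ = 41 hours. Critical path: A → C → D.

Variance along critical path = 0.444 + 1.778 + 0.444 = 2.667
σ = √2.667 = 1.633 hours

1.63 hours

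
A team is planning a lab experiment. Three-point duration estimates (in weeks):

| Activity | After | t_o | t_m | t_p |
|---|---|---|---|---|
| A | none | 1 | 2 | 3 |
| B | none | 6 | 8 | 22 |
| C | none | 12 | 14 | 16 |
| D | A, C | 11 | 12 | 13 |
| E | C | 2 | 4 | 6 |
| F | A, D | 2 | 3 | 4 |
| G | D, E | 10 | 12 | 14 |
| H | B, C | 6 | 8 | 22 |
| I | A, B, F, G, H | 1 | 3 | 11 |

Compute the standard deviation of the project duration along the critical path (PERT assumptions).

te_A = (1 + 4·2 + 3)/6 = 12/6 = 2; σ²_A = ((3−1)/6)² = 0.111
te_B = (6 + 4·8 + 22)/6 = 60/6 = 10; σ²_B = ((22−6)/6)² = 7.111
te_C = (12 + 4·14 + 16)/6 = 84/6 = 14; σ²_C = ((16−12)/6)² = 0.444
te_D = (11 + 4·12 + 13)/6 = 72/6 = 12; σ²_D = ((13−11)/6)² = 0.111
te_E = (2 + 4·4 + 6)/6 = 24/6 = 4; σ²_E = ((6−2)/6)² = 0.444
te_F = (2 + 4·3 + 4)/6 = 18/6 = 3; σ²_F = ((4−2)/6)² = 0.111
te_G = (10 + 4·12 + 14)/6 = 72/6 = 12; σ²_G = ((14−10)/6)² = 0.444
te_H = (6 + 4·8 + 22)/6 = 60/6 = 10; σ²_H = ((22−6)/6)² = 7.111
te_I = (1 + 4·3 + 11)/6 = 24/6 = 4; σ²_I = ((11−1)/6)² = 2.778

Forward pass:
ES_A = 0; EF_A = 2
ES_B = 0; EF_B = 10
ES_C = 0; EF_C = 14
ES_D = max(EF_A=2, EF_C=14) = 14; EF_D = 14+12 = 26
ES_E = 14; EF_E = 14+4 = 18
ES_F = max(EF_A=2, EF_D=26) = 26; EF_F = 26+3 = 29
ES_G = max(EF_D=26, EF_E=18) = 26; EF_G = 26+12 = 38
ES_H = max(EF_B=10, EF_C=14) = 14; EF_H = 14+10 = 24
ES_I = max(EF_A=2, EF_B=10, EF_F=29, EF_G=38, EF_H=24) = 38; EF_I = 38+4 = 42
Expected project duration μ = 42 weeks. Critical path: C → D → G → I.

Variance along critical path = 0.444 + 0.111 + 0.444 + 2.778 = 3.778
σ = √3.778 = 1.944 weeks

1.94 weeks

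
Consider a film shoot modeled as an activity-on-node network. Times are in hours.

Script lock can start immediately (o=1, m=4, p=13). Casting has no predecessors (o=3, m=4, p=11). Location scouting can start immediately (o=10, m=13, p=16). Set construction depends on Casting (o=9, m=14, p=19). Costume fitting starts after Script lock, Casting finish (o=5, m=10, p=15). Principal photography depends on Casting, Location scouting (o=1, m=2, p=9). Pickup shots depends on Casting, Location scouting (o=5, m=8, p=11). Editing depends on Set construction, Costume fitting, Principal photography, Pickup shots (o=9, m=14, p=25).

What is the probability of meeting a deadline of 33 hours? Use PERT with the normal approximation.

0.160

te_Script lock = (1 + 4·4 + 13)/6 = 30/6 = 5; σ²_Script lock = ((13−1)/6)² = 4.000
te_Casting = (3 + 4·4 + 11)/6 = 30/6 = 5; σ²_Casting = ((11−3)/6)² = 1.778
te_Location scouting = (10 + 4·13 + 16)/6 = 78/6 = 13; σ²_Location scouting = ((16−10)/6)² = 1.000
te_Set construction = (9 + 4·14 + 19)/6 = 84/6 = 14; σ²_Set construction = ((19−9)/6)² = 2.778
te_Costume fitting = (5 + 4·10 + 15)/6 = 60/6 = 10; σ²_Costume fitting = ((15−5)/6)² = 2.778
te_Principal photography = (1 + 4·2 + 9)/6 = 18/6 = 3; σ²_Principal photography = ((9−1)/6)² = 1.778
te_Pickup shots = (5 + 4·8 + 11)/6 = 48/6 = 8; σ²_Pickup shots = ((11−5)/6)² = 1.000
te_Editing = (9 + 4·14 + 25)/6 = 90/6 = 15; σ²_Editing = ((25−9)/6)² = 7.111

Forward pass:
ES_Script lock = 0; EF_Script lock = 5
ES_Casting = 0; EF_Casting = 5
ES_Location scouting = 0; EF_Location scouting = 13
ES_Set construction = 5; EF_Set construction = 5+14 = 19
ES_Costume fitting = max(EF_Script lock=5, EF_Casting=5) = 5; EF_Costume fitting = 5+10 = 15
ES_Principal photography = max(EF_Casting=5, EF_Location scouting=13) = 13; EF_Principal photography = 13+3 = 16
ES_Pickup shots = max(EF_Casting=5, EF_Location scouting=13) = 13; EF_Pickup shots = 13+8 = 21
ES_Editing = max(EF_Set construction=19, EF_Costume fitting=15, EF_Principal photography=16, EF_Pickup shots=21) = 21; EF_Editing = 21+15 = 36
Expected project duration μ = 36 hours. Critical path: Location scouting → Pickup shots → Editing.

Variance along critical path = 1.000 + 1.000 + 7.111 = 9.111; σ = √9.111 = 3.018 hours.
Z = (33 − 36) / 3.018 = -0.994
P(T ≤ 33) = Φ(-0.994) ≈ 0.160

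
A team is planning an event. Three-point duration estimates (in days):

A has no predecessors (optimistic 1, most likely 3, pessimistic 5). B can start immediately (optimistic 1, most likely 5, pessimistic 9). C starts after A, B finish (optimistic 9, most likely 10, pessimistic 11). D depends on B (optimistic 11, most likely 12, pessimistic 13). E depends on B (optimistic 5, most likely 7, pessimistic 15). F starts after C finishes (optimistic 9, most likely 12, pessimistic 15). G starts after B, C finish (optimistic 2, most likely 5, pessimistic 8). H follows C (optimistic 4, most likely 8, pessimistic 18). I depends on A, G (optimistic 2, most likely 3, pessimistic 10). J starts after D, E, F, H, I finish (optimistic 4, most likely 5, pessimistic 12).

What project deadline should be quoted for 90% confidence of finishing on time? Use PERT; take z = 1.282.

te_A = (1 + 4·3 + 5)/6 = 18/6 = 3; σ²_A = ((5−1)/6)² = 0.444
te_B = (1 + 4·5 + 9)/6 = 30/6 = 5; σ²_B = ((9−1)/6)² = 1.778
te_C = (9 + 4·10 + 11)/6 = 60/6 = 10; σ²_C = ((11−9)/6)² = 0.111
te_D = (11 + 4·12 + 13)/6 = 72/6 = 12; σ²_D = ((13−11)/6)² = 0.111
te_E = (5 + 4·7 + 15)/6 = 48/6 = 8; σ²_E = ((15−5)/6)² = 2.778
te_F = (9 + 4·12 + 15)/6 = 72/6 = 12; σ²_F = ((15−9)/6)² = 1.000
te_G = (2 + 4·5 + 8)/6 = 30/6 = 5; σ²_G = ((8−2)/6)² = 1.000
te_H = (4 + 4·8 + 18)/6 = 54/6 = 9; σ²_H = ((18−4)/6)² = 5.444
te_I = (2 + 4·3 + 10)/6 = 24/6 = 4; σ²_I = ((10−2)/6)² = 1.778
te_J = (4 + 4·5 + 12)/6 = 36/6 = 6; σ²_J = ((12−4)/6)² = 1.778

Forward pass:
ES_A = 0; EF_A = 3
ES_B = 0; EF_B = 5
ES_C = max(EF_A=3, EF_B=5) = 5; EF_C = 5+10 = 15
ES_D = 5; EF_D = 5+12 = 17
ES_E = 5; EF_E = 5+8 = 13
ES_F = 15; EF_F = 15+12 = 27
ES_G = max(EF_B=5, EF_C=15) = 15; EF_G = 15+5 = 20
ES_H = 15; EF_H = 15+9 = 24
ES_I = max(EF_A=3, EF_G=20) = 20; EF_I = 20+4 = 24
ES_J = max(EF_D=17, EF_E=13, EF_F=27, EF_H=24, EF_I=24) = 27; EF_J = 27+6 = 33
Expected project duration μ = 33 days. Critical path: B → C → F → J.

Variance along critical path = 1.778 + 0.111 + 1.000 + 1.778 = 4.667; σ = 2.160 days.
D = μ + z·σ = 33 + 1.282·2.160 = 35.8 days

35.8 days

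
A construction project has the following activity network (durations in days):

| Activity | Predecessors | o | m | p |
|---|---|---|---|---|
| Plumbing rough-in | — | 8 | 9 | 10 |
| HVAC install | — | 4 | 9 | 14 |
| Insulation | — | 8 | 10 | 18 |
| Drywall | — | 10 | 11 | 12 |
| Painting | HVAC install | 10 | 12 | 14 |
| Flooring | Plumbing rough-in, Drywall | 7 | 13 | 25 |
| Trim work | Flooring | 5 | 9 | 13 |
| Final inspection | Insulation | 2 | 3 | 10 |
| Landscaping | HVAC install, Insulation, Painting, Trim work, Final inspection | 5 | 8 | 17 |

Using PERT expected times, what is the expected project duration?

te_Plumbing rough-in = (8 + 4·9 + 10)/6 = 54/6 = 9
te_HVAC install = (4 + 4·9 + 14)/6 = 54/6 = 9
te_Insulation = (8 + 4·10 + 18)/6 = 66/6 = 11
te_Drywall = (10 + 4·11 + 12)/6 = 66/6 = 11
te_Painting = (10 + 4·12 + 14)/6 = 72/6 = 12
te_Flooring = (7 + 4·13 + 25)/6 = 84/6 = 14
te_Trim work = (5 + 4·9 + 13)/6 = 54/6 = 9
te_Final inspection = (2 + 4·3 + 10)/6 = 24/6 = 4
te_Landscaping = (5 + 4·8 + 17)/6 = 54/6 = 9

Forward pass:
ES_Plumbing rough-in = 0; EF_Plumbing rough-in = 9
ES_HVAC install = 0; EF_HVAC install = 9
ES_Insulation = 0; EF_Insulation = 11
ES_Drywall = 0; EF_Drywall = 11
ES_Painting = 9; EF_Painting = 9+12 = 21
ES_Flooring = max(EF_Plumbing rough-in=9, EF_Drywall=11) = 11; EF_Flooring = 11+14 = 25
ES_Trim work = 25; EF_Trim work = 25+9 = 34
ES_Final inspection = 11; EF_Final inspection = 11+4 = 15
ES_Landscaping = max(EF_HVAC install=9, EF_Insulation=11, EF_Painting=21, EF_Trim work=34, EF_Final inspection=15) = 34; EF_Landscaping = 34+9 = 43
Expected project duration μ = 43 days. Critical path: Drywall → Flooring → Trim work → Landscaping.

43 days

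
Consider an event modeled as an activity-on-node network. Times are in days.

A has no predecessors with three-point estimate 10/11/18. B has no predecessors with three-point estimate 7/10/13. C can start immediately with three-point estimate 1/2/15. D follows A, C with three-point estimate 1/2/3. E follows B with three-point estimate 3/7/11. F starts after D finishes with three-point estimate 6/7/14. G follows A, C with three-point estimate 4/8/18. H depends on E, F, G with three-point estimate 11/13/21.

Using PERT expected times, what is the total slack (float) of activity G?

te_A = (10 + 4·11 + 18)/6 = 72/6 = 12
te_B = (7 + 4·10 + 13)/6 = 60/6 = 10
te_C = (1 + 4·2 + 15)/6 = 24/6 = 4
te_D = (1 + 4·2 + 3)/6 = 12/6 = 2
te_E = (3 + 4·7 + 11)/6 = 42/6 = 7
te_F = (6 + 4·7 + 14)/6 = 48/6 = 8
te_G = (4 + 4·8 + 18)/6 = 54/6 = 9
te_H = (11 + 4·13 + 21)/6 = 84/6 = 14

Forward pass:
ES_A = 0; EF_A = 12
ES_B = 0; EF_B = 10
ES_C = 0; EF_C = 4
ES_D = max(EF_A=12, EF_C=4) = 12; EF_D = 12+2 = 14
ES_E = 10; EF_E = 10+7 = 17
ES_F = 14; EF_F = 14+8 = 22
ES_G = max(EF_A=12, EF_C=4) = 12; EF_G = 12+9 = 21
ES_H = max(EF_E=17, EF_F=22, EF_G=21) = 22; EF_H = 22+14 = 36
Expected project duration μ = 36 days. Critical path: A → D → F → H.

Backward pass:
LF_H = 36; LS_H = 36−14 = 22
LF_G = LS_H = 22; LS_G = 22−9 = 13
LF_F = LS_H = 22; LS_F = 22−8 = 14
LF_E = LS_H = 22; LS_E = 22−7 = 15
LF_D = LS_F = 14; LS_D = 14−2 = 12
LF_C = min(LS_D=12, LS_G=13) = 12; LS_C = 12−4 = 8
LF_B = LS_E = 15; LS_B = 15−10 = 5
LF_A = min(LS_D=12, LS_G=13) = 12; LS_A = 12−12 = 0
Slack_G = LS_G − ES_G = 13 − 12 = 1

1 days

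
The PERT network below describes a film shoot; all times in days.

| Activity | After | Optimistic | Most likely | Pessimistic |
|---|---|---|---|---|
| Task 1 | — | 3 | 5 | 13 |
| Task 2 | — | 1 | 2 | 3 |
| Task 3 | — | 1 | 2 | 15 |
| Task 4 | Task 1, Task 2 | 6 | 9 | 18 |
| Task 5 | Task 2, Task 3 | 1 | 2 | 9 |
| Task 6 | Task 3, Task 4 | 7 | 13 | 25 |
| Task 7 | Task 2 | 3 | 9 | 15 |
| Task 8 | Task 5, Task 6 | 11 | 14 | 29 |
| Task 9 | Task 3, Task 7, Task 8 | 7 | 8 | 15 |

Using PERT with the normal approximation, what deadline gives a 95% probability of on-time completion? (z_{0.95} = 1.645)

63.5 days

te_Task 1 = (3 + 4·5 + 13)/6 = 36/6 = 6; σ²_Task 1 = ((13−3)/6)² = 2.778
te_Task 2 = (1 + 4·2 + 3)/6 = 12/6 = 2; σ²_Task 2 = ((3−1)/6)² = 0.111
te_Task 3 = (1 + 4·2 + 15)/6 = 24/6 = 4; σ²_Task 3 = ((15−1)/6)² = 5.444
te_Task 4 = (6 + 4·9 + 18)/6 = 60/6 = 10; σ²_Task 4 = ((18−6)/6)² = 4.000
te_Task 5 = (1 + 4·2 + 9)/6 = 18/6 = 3; σ²_Task 5 = ((9−1)/6)² = 1.778
te_Task 6 = (7 + 4·13 + 25)/6 = 84/6 = 14; σ²_Task 6 = ((25−7)/6)² = 9.000
te_Task 7 = (3 + 4·9 + 15)/6 = 54/6 = 9; σ²_Task 7 = ((15−3)/6)² = 4.000
te_Task 8 = (11 + 4·14 + 29)/6 = 96/6 = 16; σ²_Task 8 = ((29−11)/6)² = 9.000
te_Task 9 = (7 + 4·8 + 15)/6 = 54/6 = 9; σ²_Task 9 = ((15−7)/6)² = 1.778

Forward pass:
ES_Task 1 = 0; EF_Task 1 = 6
ES_Task 2 = 0; EF_Task 2 = 2
ES_Task 3 = 0; EF_Task 3 = 4
ES_Task 4 = max(EF_Task 1=6, EF_Task 2=2) = 6; EF_Task 4 = 6+10 = 16
ES_Task 5 = max(EF_Task 2=2, EF_Task 3=4) = 4; EF_Task 5 = 4+3 = 7
ES_Task 6 = max(EF_Task 3=4, EF_Task 4=16) = 16; EF_Task 6 = 16+14 = 30
ES_Task 7 = 2; EF_Task 7 = 2+9 = 11
ES_Task 8 = max(EF_Task 5=7, EF_Task 6=30) = 30; EF_Task 8 = 30+16 = 46
ES_Task 9 = max(EF_Task 3=4, EF_Task 7=11, EF_Task 8=46) = 46; EF_Task 9 = 46+9 = 55
Expected project duration μ = 55 days. Critical path: Task 1 → Task 4 → Task 6 → Task 8 → Task 9.

Variance along critical path = 2.778 + 4.000 + 9.000 + 9.000 + 1.778 = 26.556; σ = 5.153 days.
D = μ + z·σ = 55 + 1.645·5.153 = 63.5 days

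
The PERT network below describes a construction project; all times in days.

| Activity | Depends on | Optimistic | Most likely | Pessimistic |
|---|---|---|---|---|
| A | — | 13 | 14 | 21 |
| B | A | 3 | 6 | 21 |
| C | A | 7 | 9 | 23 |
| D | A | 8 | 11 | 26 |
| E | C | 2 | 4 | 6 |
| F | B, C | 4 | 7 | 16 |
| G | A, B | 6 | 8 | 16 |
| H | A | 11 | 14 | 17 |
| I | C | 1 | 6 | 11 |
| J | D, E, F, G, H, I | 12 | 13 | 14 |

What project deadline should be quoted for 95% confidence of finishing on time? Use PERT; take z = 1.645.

52.9 days

te_A = (13 + 4·14 + 21)/6 = 90/6 = 15; σ²_A = ((21−13)/6)² = 1.778
te_B = (3 + 4·6 + 21)/6 = 48/6 = 8; σ²_B = ((21−3)/6)² = 9.000
te_C = (7 + 4·9 + 23)/6 = 66/6 = 11; σ²_C = ((23−7)/6)² = 7.111
te_D = (8 + 4·11 + 26)/6 = 78/6 = 13; σ²_D = ((26−8)/6)² = 9.000
te_E = (2 + 4·4 + 6)/6 = 24/6 = 4; σ²_E = ((6−2)/6)² = 0.444
te_F = (4 + 4·7 + 16)/6 = 48/6 = 8; σ²_F = ((16−4)/6)² = 4.000
te_G = (6 + 4·8 + 16)/6 = 54/6 = 9; σ²_G = ((16−6)/6)² = 2.778
te_H = (11 + 4·14 + 17)/6 = 84/6 = 14; σ²_H = ((17−11)/6)² = 1.000
te_I = (1 + 4·6 + 11)/6 = 36/6 = 6; σ²_I = ((11−1)/6)² = 2.778
te_J = (12 + 4·13 + 14)/6 = 78/6 = 13; σ²_J = ((14−12)/6)² = 0.111

Forward pass:
ES_A = 0; EF_A = 15
ES_B = 15; EF_B = 15+8 = 23
ES_C = 15; EF_C = 15+11 = 26
ES_D = 15; EF_D = 15+13 = 28
ES_E = 26; EF_E = 26+4 = 30
ES_F = max(EF_B=23, EF_C=26) = 26; EF_F = 26+8 = 34
ES_G = max(EF_A=15, EF_B=23) = 23; EF_G = 23+9 = 32
ES_H = 15; EF_H = 15+14 = 29
ES_I = 26; EF_I = 26+6 = 32
ES_J = max(EF_D=28, EF_E=30, EF_F=34, EF_G=32, EF_H=29, EF_I=32) = 34; EF_J = 34+13 = 47
Expected project duration μ = 47 days. Critical path: A → C → F → J.

Variance along critical path = 1.778 + 7.111 + 4.000 + 0.111 = 13.000; σ = 3.606 days.
D = μ + z·σ = 47 + 1.645·3.606 = 52.9 days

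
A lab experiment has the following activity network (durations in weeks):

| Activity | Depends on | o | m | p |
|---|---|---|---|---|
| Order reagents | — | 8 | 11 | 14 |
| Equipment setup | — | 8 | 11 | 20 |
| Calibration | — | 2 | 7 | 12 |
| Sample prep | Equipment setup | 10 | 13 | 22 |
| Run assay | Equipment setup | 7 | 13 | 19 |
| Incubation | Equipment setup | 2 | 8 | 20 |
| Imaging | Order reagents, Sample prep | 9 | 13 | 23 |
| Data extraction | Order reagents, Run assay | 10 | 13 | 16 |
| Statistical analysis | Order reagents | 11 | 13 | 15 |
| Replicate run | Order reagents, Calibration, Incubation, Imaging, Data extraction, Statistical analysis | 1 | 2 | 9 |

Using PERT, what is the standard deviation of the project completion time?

3.90 weeks

te_Order reagents = (8 + 4·11 + 14)/6 = 66/6 = 11; σ²_Order reagents = ((14−8)/6)² = 1.000
te_Equipment setup = (8 + 4·11 + 20)/6 = 72/6 = 12; σ²_Equipment setup = ((20−8)/6)² = 4.000
te_Calibration = (2 + 4·7 + 12)/6 = 42/6 = 7; σ²_Calibration = ((12−2)/6)² = 2.778
te_Sample prep = (10 + 4·13 + 22)/6 = 84/6 = 14; σ²_Sample prep = ((22−10)/6)² = 4.000
te_Run assay = (7 + 4·13 + 19)/6 = 78/6 = 13; σ²_Run assay = ((19−7)/6)² = 4.000
te_Incubation = (2 + 4·8 + 20)/6 = 54/6 = 9; σ²_Incubation = ((20−2)/6)² = 9.000
te_Imaging = (9 + 4·13 + 23)/6 = 84/6 = 14; σ²_Imaging = ((23−9)/6)² = 5.444
te_Data extraction = (10 + 4·13 + 16)/6 = 78/6 = 13; σ²_Data extraction = ((16−10)/6)² = 1.000
te_Statistical analysis = (11 + 4·13 + 15)/6 = 78/6 = 13; σ²_Statistical analysis = ((15−11)/6)² = 0.444
te_Replicate run = (1 + 4·2 + 9)/6 = 18/6 = 3; σ²_Replicate run = ((9−1)/6)² = 1.778

Forward pass:
ES_Order reagents = 0; EF_Order reagents = 11
ES_Equipment setup = 0; EF_Equipment setup = 12
ES_Calibration = 0; EF_Calibration = 7
ES_Sample prep = 12; EF_Sample prep = 12+14 = 26
ES_Run assay = 12; EF_Run assay = 12+13 = 25
ES_Incubation = 12; EF_Incubation = 12+9 = 21
ES_Imaging = max(EF_Order reagents=11, EF_Sample prep=26) = 26; EF_Imaging = 26+14 = 40
ES_Data extraction = max(EF_Order reagents=11, EF_Run assay=25) = 25; EF_Data extraction = 25+13 = 38
ES_Statistical analysis = 11; EF_Statistical analysis = 11+13 = 24
ES_Replicate run = max(EF_Order reagents=11, EF_Calibration=7, EF_Incubation=21, EF_Imaging=40, EF_Data extraction=38, EF_Statistical analysis=24) = 40; EF_Replicate run = 40+3 = 43
Expected project duration μ = 43 weeks. Critical path: Equipment setup → Sample prep → Imaging → Replicate run.

Variance along critical path = 4.000 + 4.000 + 5.444 + 1.778 = 15.222
σ = √15.222 = 3.902 weeks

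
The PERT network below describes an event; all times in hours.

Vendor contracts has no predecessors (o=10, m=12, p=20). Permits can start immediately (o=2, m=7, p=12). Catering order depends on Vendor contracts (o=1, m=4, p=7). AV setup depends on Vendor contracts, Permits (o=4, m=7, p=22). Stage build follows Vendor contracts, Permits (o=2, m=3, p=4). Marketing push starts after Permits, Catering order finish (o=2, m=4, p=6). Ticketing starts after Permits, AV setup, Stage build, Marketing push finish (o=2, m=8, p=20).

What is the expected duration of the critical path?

31 hours

te_Vendor contracts = (10 + 4·12 + 20)/6 = 78/6 = 13
te_Permits = (2 + 4·7 + 12)/6 = 42/6 = 7
te_Catering order = (1 + 4·4 + 7)/6 = 24/6 = 4
te_AV setup = (4 + 4·7 + 22)/6 = 54/6 = 9
te_Stage build = (2 + 4·3 + 4)/6 = 18/6 = 3
te_Marketing push = (2 + 4·4 + 6)/6 = 24/6 = 4
te_Ticketing = (2 + 4·8 + 20)/6 = 54/6 = 9

Forward pass:
ES_Vendor contracts = 0; EF_Vendor contracts = 13
ES_Permits = 0; EF_Permits = 7
ES_Catering order = 13; EF_Catering order = 13+4 = 17
ES_AV setup = max(EF_Vendor contracts=13, EF_Permits=7) = 13; EF_AV setup = 13+9 = 22
ES_Stage build = max(EF_Vendor contracts=13, EF_Permits=7) = 13; EF_Stage build = 13+3 = 16
ES_Marketing push = max(EF_Permits=7, EF_Catering order=17) = 17; EF_Marketing push = 17+4 = 21
ES_Ticketing = max(EF_Permits=7, EF_AV setup=22, EF_Stage build=16, EF_Marketing push=21) = 22; EF_Ticketing = 22+9 = 31
Expected project duration μ = 31 hours. Critical path: Vendor contracts → AV setup → Ticketing.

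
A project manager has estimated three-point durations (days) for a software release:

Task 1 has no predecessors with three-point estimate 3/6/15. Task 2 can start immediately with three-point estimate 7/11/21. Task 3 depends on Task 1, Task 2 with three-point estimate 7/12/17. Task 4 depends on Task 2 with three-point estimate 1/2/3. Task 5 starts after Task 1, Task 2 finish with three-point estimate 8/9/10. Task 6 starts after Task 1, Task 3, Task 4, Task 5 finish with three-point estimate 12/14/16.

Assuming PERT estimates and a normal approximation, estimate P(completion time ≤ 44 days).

0.979

te_Task 1 = (3 + 4·6 + 15)/6 = 42/6 = 7; σ²_Task 1 = ((15−3)/6)² = 4.000
te_Task 2 = (7 + 4·11 + 21)/6 = 72/6 = 12; σ²_Task 2 = ((21−7)/6)² = 5.444
te_Task 3 = (7 + 4·12 + 17)/6 = 72/6 = 12; σ²_Task 3 = ((17−7)/6)² = 2.778
te_Task 4 = (1 + 4·2 + 3)/6 = 12/6 = 2; σ²_Task 4 = ((3−1)/6)² = 0.111
te_Task 5 = (8 + 4·9 + 10)/6 = 54/6 = 9; σ²_Task 5 = ((10−8)/6)² = 0.111
te_Task 6 = (12 + 4·14 + 16)/6 = 84/6 = 14; σ²_Task 6 = ((16−12)/6)² = 0.444

Forward pass:
ES_Task 1 = 0; EF_Task 1 = 7
ES_Task 2 = 0; EF_Task 2 = 12
ES_Task 3 = max(EF_Task 1=7, EF_Task 2=12) = 12; EF_Task 3 = 12+12 = 24
ES_Task 4 = 12; EF_Task 4 = 12+2 = 14
ES_Task 5 = max(EF_Task 1=7, EF_Task 2=12) = 12; EF_Task 5 = 12+9 = 21
ES_Task 6 = max(EF_Task 1=7, EF_Task 3=24, EF_Task 4=14, EF_Task 5=21) = 24; EF_Task 6 = 24+14 = 38
Expected project duration μ = 38 days. Critical path: Task 2 → Task 3 → Task 6.

Variance along critical path = 5.444 + 2.778 + 0.444 = 8.667; σ = √8.667 = 2.944 days.
Z = (44 − 38) / 2.944 = 2.038
P(T ≤ 44) = Φ(2.038) ≈ 0.979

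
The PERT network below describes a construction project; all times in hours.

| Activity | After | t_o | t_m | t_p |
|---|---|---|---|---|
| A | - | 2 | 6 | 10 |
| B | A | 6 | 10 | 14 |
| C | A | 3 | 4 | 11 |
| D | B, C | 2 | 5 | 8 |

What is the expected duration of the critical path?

21 hours

te_A = (2 + 4·6 + 10)/6 = 36/6 = 6
te_B = (6 + 4·10 + 14)/6 = 60/6 = 10
te_C = (3 + 4·4 + 11)/6 = 30/6 = 5
te_D = (2 + 4·5 + 8)/6 = 30/6 = 5

Forward pass:
ES_A = 0; EF_A = 6
ES_B = 6; EF_B = 6+10 = 16
ES_C = 6; EF_C = 6+5 = 11
ES_D = max(EF_B=16, EF_C=11) = 16; EF_D = 16+5 = 21
Expected project duration μ = 21 hours. Critical path: A → B → D.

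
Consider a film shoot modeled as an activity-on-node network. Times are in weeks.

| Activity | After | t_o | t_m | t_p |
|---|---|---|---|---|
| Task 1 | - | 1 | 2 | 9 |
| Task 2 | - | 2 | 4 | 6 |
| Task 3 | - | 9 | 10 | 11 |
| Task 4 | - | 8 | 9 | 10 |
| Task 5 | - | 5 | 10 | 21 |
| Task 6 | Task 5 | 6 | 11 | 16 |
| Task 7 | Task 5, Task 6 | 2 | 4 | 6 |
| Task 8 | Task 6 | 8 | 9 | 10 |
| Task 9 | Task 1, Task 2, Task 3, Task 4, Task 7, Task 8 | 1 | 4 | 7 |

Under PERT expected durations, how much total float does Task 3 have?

21 weeks

te_Task 1 = (1 + 4·2 + 9)/6 = 18/6 = 3
te_Task 2 = (2 + 4·4 + 6)/6 = 24/6 = 4
te_Task 3 = (9 + 4·10 + 11)/6 = 60/6 = 10
te_Task 4 = (8 + 4·9 + 10)/6 = 54/6 = 9
te_Task 5 = (5 + 4·10 + 21)/6 = 66/6 = 11
te_Task 6 = (6 + 4·11 + 16)/6 = 66/6 = 11
te_Task 7 = (2 + 4·4 + 6)/6 = 24/6 = 4
te_Task 8 = (8 + 4·9 + 10)/6 = 54/6 = 9
te_Task 9 = (1 + 4·4 + 7)/6 = 24/6 = 4

Forward pass:
ES_Task 1 = 0; EF_Task 1 = 3
ES_Task 2 = 0; EF_Task 2 = 4
ES_Task 3 = 0; EF_Task 3 = 10
ES_Task 4 = 0; EF_Task 4 = 9
ES_Task 5 = 0; EF_Task 5 = 11
ES_Task 6 = 11; EF_Task 6 = 11+11 = 22
ES_Task 7 = max(EF_Task 5=11, EF_Task 6=22) = 22; EF_Task 7 = 22+4 = 26
ES_Task 8 = 22; EF_Task 8 = 22+9 = 31
ES_Task 9 = max(EF_Task 1=3, EF_Task 2=4, EF_Task 3=10, EF_Task 4=9, EF_Task 7=26, EF_Task 8=31) = 31; EF_Task 9 = 31+4 = 35
Expected project duration μ = 35 weeks. Critical path: Task 5 → Task 6 → Task 8 → Task 9.

Backward pass:
LF_Task 9 = 35; LS_Task 9 = 35−4 = 31
LF_Task 8 = LS_Task 9 = 31; LS_Task 8 = 31−9 = 22
LF_Task 7 = LS_Task 9 = 31; LS_Task 7 = 31−4 = 27
LF_Task 6 = min(LS_Task 7=27, LS_Task 8=22) = 22; LS_Task 6 = 22−11 = 11
LF_Task 5 = min(LS_Task 6=11, LS_Task 7=27) = 11; LS_Task 5 = 11−11 = 0
LF_Task 4 = LS_Task 9 = 31; LS_Task 4 = 31−9 = 22
LF_Task 3 = LS_Task 9 = 31; LS_Task 3 = 31−10 = 21
LF_Task 2 = LS_Task 9 = 31; LS_Task 2 = 31−4 = 27
LF_Task 1 = LS_Task 9 = 31; LS_Task 1 = 31−3 = 28
Slack_Task 3 = LS_Task 3 − ES_Task 3 = 21 − 0 = 21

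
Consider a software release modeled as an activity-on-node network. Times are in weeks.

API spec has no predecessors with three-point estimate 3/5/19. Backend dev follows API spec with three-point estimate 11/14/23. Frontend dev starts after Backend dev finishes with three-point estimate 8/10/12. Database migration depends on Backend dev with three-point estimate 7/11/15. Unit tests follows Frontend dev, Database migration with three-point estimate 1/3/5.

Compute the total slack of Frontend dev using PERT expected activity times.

1 weeks

te_API spec = (3 + 4·5 + 19)/6 = 42/6 = 7
te_Backend dev = (11 + 4·14 + 23)/6 = 90/6 = 15
te_Frontend dev = (8 + 4·10 + 12)/6 = 60/6 = 10
te_Database migration = (7 + 4·11 + 15)/6 = 66/6 = 11
te_Unit tests = (1 + 4·3 + 5)/6 = 18/6 = 3

Forward pass:
ES_API spec = 0; EF_API spec = 7
ES_Backend dev = 7; EF_Backend dev = 7+15 = 22
ES_Frontend dev = 22; EF_Frontend dev = 22+10 = 32
ES_Database migration = 22; EF_Database migration = 22+11 = 33
ES_Unit tests = max(EF_Frontend dev=32, EF_Database migration=33) = 33; EF_Unit tests = 33+3 = 36
Expected project duration μ = 36 weeks. Critical path: API spec → Backend dev → Database migration → Unit tests.

Backward pass:
LF_Unit tests = 36; LS_Unit tests = 36−3 = 33
LF_Database migration = LS_Unit tests = 33; LS_Database migration = 33−11 = 22
LF_Frontend dev = LS_Unit tests = 33; LS_Frontend dev = 33−10 = 23
LF_Backend dev = min(LS_Frontend dev=23, LS_Database migration=22) = 22; LS_Backend dev = 22−15 = 7
LF_API spec = LS_Backend dev = 7; LS_API spec = 7−7 = 0
Slack_Frontend dev = LS_Frontend dev − ES_Frontend dev = 23 − 22 = 1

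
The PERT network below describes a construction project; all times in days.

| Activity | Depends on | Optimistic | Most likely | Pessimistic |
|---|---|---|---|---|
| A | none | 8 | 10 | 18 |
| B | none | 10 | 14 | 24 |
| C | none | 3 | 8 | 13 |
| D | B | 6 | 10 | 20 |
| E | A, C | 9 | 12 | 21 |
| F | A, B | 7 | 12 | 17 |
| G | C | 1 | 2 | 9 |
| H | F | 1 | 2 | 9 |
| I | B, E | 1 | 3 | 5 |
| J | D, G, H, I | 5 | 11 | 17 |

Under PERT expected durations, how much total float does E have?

te_A = (8 + 4·10 + 18)/6 = 66/6 = 11
te_B = (10 + 4·14 + 24)/6 = 90/6 = 15
te_C = (3 + 4·8 + 13)/6 = 48/6 = 8
te_D = (6 + 4·10 + 20)/6 = 66/6 = 11
te_E = (9 + 4·12 + 21)/6 = 78/6 = 13
te_F = (7 + 4·12 + 17)/6 = 72/6 = 12
te_G = (1 + 4·2 + 9)/6 = 18/6 = 3
te_H = (1 + 4·2 + 9)/6 = 18/6 = 3
te_I = (1 + 4·3 + 5)/6 = 18/6 = 3
te_J = (5 + 4·11 + 17)/6 = 66/6 = 11

Forward pass:
ES_A = 0; EF_A = 11
ES_B = 0; EF_B = 15
ES_C = 0; EF_C = 8
ES_D = 15; EF_D = 15+11 = 26
ES_E = max(EF_A=11, EF_C=8) = 11; EF_E = 11+13 = 24
ES_F = max(EF_A=11, EF_B=15) = 15; EF_F = 15+12 = 27
ES_G = 8; EF_G = 8+3 = 11
ES_H = 27; EF_H = 27+3 = 30
ES_I = max(EF_B=15, EF_E=24) = 24; EF_I = 24+3 = 27
ES_J = max(EF_D=26, EF_G=11, EF_H=30, EF_I=27) = 30; EF_J = 30+11 = 41
Expected project duration μ = 41 days. Critical path: B → F → H → J.

Backward pass:
LF_J = 41; LS_J = 41−11 = 30
LF_I = LS_J = 30; LS_I = 30−3 = 27
LF_H = LS_J = 30; LS_H = 30−3 = 27
LF_G = LS_J = 30; LS_G = 30−3 = 27
LF_F = LS_H = 27; LS_F = 27−12 = 15
LF_E = LS_I = 27; LS_E = 27−13 = 14
LF_D = LS_J = 30; LS_D = 30−11 = 19
LF_C = min(LS_E=14, LS_G=27) = 14; LS_C = 14−8 = 6
LF_B = min(LS_D=19, LS_F=15, LS_I=27) = 15; LS_B = 15−15 = 0
LF_A = min(LS_E=14, LS_F=15) = 14; LS_A = 14−11 = 3
Slack_E = LS_E − ES_E = 14 − 11 = 3

3 days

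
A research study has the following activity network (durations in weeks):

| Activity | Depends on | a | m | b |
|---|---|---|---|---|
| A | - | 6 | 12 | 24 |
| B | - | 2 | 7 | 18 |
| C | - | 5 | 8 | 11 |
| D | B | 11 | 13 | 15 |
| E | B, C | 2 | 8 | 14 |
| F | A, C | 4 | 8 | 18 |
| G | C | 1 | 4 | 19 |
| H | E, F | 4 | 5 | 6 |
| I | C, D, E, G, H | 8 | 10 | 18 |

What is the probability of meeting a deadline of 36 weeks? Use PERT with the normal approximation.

te_A = (6 + 4·12 + 24)/6 = 78/6 = 13; σ²_A = ((24−6)/6)² = 9.000
te_B = (2 + 4·7 + 18)/6 = 48/6 = 8; σ²_B = ((18−2)/6)² = 7.111
te_C = (5 + 4·8 + 11)/6 = 48/6 = 8; σ²_C = ((11−5)/6)² = 1.000
te_D = (11 + 4·13 + 15)/6 = 78/6 = 13; σ²_D = ((15−11)/6)² = 0.444
te_E = (2 + 4·8 + 14)/6 = 48/6 = 8; σ²_E = ((14−2)/6)² = 4.000
te_F = (4 + 4·8 + 18)/6 = 54/6 = 9; σ²_F = ((18−4)/6)² = 5.444
te_G = (1 + 4·4 + 19)/6 = 36/6 = 6; σ²_G = ((19−1)/6)² = 9.000
te_H = (4 + 4·5 + 6)/6 = 30/6 = 5; σ²_H = ((6−4)/6)² = 0.111
te_I = (8 + 4·10 + 18)/6 = 66/6 = 11; σ²_I = ((18−8)/6)² = 2.778

Forward pass:
ES_A = 0; EF_A = 13
ES_B = 0; EF_B = 8
ES_C = 0; EF_C = 8
ES_D = 8; EF_D = 8+13 = 21
ES_E = max(EF_B=8, EF_C=8) = 8; EF_E = 8+8 = 16
ES_F = max(EF_A=13, EF_C=8) = 13; EF_F = 13+9 = 22
ES_G = 8; EF_G = 8+6 = 14
ES_H = max(EF_E=16, EF_F=22) = 22; EF_H = 22+5 = 27
ES_I = max(EF_C=8, EF_D=21, EF_E=16, EF_G=14, EF_H=27) = 27; EF_I = 27+11 = 38
Expected project duration μ = 38 weeks. Critical path: A → F → H → I.

Variance along critical path = 9.000 + 5.444 + 0.111 + 2.778 = 17.333; σ = √17.333 = 4.163 weeks.
Z = (36 − 38) / 4.163 = -0.480
P(T ≤ 36) = Φ(-0.480) ≈ 0.315

0.315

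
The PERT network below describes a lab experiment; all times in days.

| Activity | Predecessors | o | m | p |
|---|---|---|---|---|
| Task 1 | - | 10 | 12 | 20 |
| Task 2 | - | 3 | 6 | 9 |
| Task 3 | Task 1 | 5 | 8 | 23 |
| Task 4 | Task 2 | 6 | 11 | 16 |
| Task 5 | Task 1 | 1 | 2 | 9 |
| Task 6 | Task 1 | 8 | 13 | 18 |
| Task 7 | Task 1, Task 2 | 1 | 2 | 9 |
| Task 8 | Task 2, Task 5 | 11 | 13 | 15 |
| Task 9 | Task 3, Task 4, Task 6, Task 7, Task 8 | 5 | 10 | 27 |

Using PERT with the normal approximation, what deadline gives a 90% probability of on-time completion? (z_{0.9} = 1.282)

te_Task 1 = (10 + 4·12 + 20)/6 = 78/6 = 13; σ²_Task 1 = ((20−10)/6)² = 2.778
te_Task 2 = (3 + 4·6 + 9)/6 = 36/6 = 6; σ²_Task 2 = ((9−3)/6)² = 1.000
te_Task 3 = (5 + 4·8 + 23)/6 = 60/6 = 10; σ²_Task 3 = ((23−5)/6)² = 9.000
te_Task 4 = (6 + 4·11 + 16)/6 = 66/6 = 11; σ²_Task 4 = ((16−6)/6)² = 2.778
te_Task 5 = (1 + 4·2 + 9)/6 = 18/6 = 3; σ²_Task 5 = ((9−1)/6)² = 1.778
te_Task 6 = (8 + 4·13 + 18)/6 = 78/6 = 13; σ²_Task 6 = ((18−8)/6)² = 2.778
te_Task 7 = (1 + 4·2 + 9)/6 = 18/6 = 3; σ²_Task 7 = ((9−1)/6)² = 1.778
te_Task 8 = (11 + 4·13 + 15)/6 = 78/6 = 13; σ²_Task 8 = ((15−11)/6)² = 0.444
te_Task 9 = (5 + 4·10 + 27)/6 = 72/6 = 12; σ²_Task 9 = ((27−5)/6)² = 13.444

Forward pass:
ES_Task 1 = 0; EF_Task 1 = 13
ES_Task 2 = 0; EF_Task 2 = 6
ES_Task 3 = 13; EF_Task 3 = 13+10 = 23
ES_Task 4 = 6; EF_Task 4 = 6+11 = 17
ES_Task 5 = 13; EF_Task 5 = 13+3 = 16
ES_Task 6 = 13; EF_Task 6 = 13+13 = 26
ES_Task 7 = max(EF_Task 1=13, EF_Task 2=6) = 13; EF_Task 7 = 13+3 = 16
ES_Task 8 = max(EF_Task 2=6, EF_Task 5=16) = 16; EF_Task 8 = 16+13 = 29
ES_Task 9 = max(EF_Task 3=23, EF_Task 4=17, EF_Task 6=26, EF_Task 7=16, EF_Task 8=29) = 29; EF_Task 9 = 29+12 = 41
Expected project duration μ = 41 days. Critical path: Task 1 → Task 5 → Task 8 → Task 9.

Variance along critical path = 2.778 + 1.778 + 0.444 + 13.444 = 18.444; σ = 4.295 days.
D = μ + z·σ = 41 + 1.282·4.295 = 46.5 days

46.5 days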